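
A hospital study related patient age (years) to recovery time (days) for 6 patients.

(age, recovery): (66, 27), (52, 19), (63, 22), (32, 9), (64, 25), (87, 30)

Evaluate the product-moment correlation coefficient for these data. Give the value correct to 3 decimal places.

0.962

n = 6, Σx = 364, Σy = 132, Σx² = 23718, Σy² = 3180, Σxy = 8654
nΣxy − ΣxΣy = 51924 − 48048 = 3876
nΣx² − (Σx)² = 142308 − 132496 = 9812; nΣy² − (Σy)² = 19080 − 17424 = 1656
r = 3876 / √(9812 × 1656) = 3876 / 4030.9642 ≈ 0.962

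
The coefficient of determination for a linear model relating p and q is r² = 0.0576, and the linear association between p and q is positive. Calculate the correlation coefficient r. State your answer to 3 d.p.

0.240

|r| = √0.0576 = 0.240
The association is positive, so r = 0.240.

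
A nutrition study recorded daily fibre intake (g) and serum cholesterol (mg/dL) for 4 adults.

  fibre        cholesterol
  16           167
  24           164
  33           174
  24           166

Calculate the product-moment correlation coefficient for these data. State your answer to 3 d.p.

n = 4, Σx = 97, Σy = 671, Σx² = 2497, Σy² = 112617, Σxy = 16334
nΣxy − ΣxΣy = 65336 − 65087 = 249
nΣx² − (Σx)² = 9988 − 9409 = 579; nΣy² − (Σy)² = 450468 − 450241 = 227
r = 249 / √(579 × 227) = 249 / 362.5369 ≈ 0.687

0.687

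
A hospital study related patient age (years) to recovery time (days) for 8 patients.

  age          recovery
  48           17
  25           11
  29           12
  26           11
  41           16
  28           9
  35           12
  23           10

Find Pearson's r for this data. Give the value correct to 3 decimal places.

n = 8, Σx = 255, Σy = 98, Σx² = 8665, Σy² = 1256, Σxy = 3283
nΣxy − ΣxΣy = 26264 − 24990 = 1274
nΣx² − (Σx)² = 69320 − 65025 = 4295; nΣy² − (Σy)² = 10048 − 9604 = 444
r = 1274 / √(4295 × 444) = 1274 / 1380.9345 ≈ 0.923

0.923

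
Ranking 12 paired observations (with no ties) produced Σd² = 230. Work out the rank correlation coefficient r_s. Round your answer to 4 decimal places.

0.1958

ρ = 1 − 6Σd² / [n(n²−1)] = 1 − 6×230 / (12×143)
  = 1 − 1380/1716 = 1 − 0.80420 ≈ 0.1958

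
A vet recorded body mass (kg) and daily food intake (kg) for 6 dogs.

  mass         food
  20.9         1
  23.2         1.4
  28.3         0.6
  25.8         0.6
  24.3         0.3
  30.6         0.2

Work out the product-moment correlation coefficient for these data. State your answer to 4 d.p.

n = 6, Σx = 153.1, Σy = 4.1, Σx² = 3968.43, Σy² = 3.81, Σxy = 99.25
nΣxy − ΣxΣy = 595.5 − 627.71 = -32.21
nΣx² − (Σx)² = 23810.58 − 23439.61 = 370.97; nΣy² − (Σy)² = 22.86 − 16.81 = 6.05
r = -32.21 / √(370.97 × 6.05) = -32.21 / 47.3748 ≈ -0.6799

-0.6799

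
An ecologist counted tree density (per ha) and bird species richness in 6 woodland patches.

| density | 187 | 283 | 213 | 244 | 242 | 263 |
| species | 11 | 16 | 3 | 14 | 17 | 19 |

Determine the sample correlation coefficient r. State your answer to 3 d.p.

n = 6, Σx = 1432, Σy = 80, Σx² = 347696, Σy² = 1232, Σxy = 19751
nΣxy − ΣxΣy = 118506 − 114560 = 3946
nΣx² − (Σx)² = 2086176 − 2050624 = 35552; nΣy² − (Σy)² = 7392 − 6400 = 992
r = 3946 / √(35552 × 992) = 3946 / 5938.6517 ≈ 0.664

0.664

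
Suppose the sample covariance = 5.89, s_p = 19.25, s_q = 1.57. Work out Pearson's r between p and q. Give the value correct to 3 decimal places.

r = Cov(p,q) / (s_p · s_q) = 5.89 / (19.25 × 1.57)
  = 5.89 / 30.2225 ≈ 0.195

0.195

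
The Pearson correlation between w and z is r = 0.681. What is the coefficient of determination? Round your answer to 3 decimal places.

0.464

r² = (0.681)² = 0.464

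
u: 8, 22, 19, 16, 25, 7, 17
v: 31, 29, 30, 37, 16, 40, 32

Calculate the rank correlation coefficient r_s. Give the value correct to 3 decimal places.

Rank u: 2, 6, 5, 3, 7, 1, 4
Rank v: 4, 2, 3, 6, 1, 7, 5
d = rank(u) − rank(v): -2, 4, 2, -3, 6, -6, -1; Σd² = 106
ρ = 1 − 6Σd² / [n(n²−1)] = 1 − 6×106 / (7×48) = 1 − 636/336 ≈ -0.893

-0.893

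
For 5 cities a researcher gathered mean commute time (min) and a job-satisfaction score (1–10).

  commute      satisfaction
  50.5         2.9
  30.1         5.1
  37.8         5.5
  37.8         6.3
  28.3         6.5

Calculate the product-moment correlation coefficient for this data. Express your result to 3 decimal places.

n = 5, Σx = 184.5, Σy = 26.3, Σx² = 7114.83, Σy² = 146.61, Σxy = 929.95
nΣxy − ΣxΣy = 4649.75 − 4852.35 = -202.6
nΣx² − (Σx)² = 35574.15 − 34040.25 = 1533.9; nΣy² − (Σy)² = 733.05 − 691.69 = 41.36
r = -202.6 / √(1533.9 × 41.36) = -202.6 / 251.8772 ≈ -0.804

-0.804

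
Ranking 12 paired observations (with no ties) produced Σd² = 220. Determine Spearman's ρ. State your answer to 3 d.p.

0.231

ρ = 1 − 6Σd² / [n(n²−1)] = 1 − 6×220 / (12×143)
  = 1 − 1320/1716 = 1 − 0.7692 ≈ 0.231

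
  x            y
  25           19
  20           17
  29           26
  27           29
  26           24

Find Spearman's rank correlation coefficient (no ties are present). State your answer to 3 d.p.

Rank x: 2, 1, 5, 4, 3
Rank y: 2, 1, 4, 5, 3
d = rank(x) − rank(y): 0, 0, 1, -1, 0; Σd² = 2
ρ = 1 − 6Σd² / [n(n²−1)] = 1 − 6×2 / (5×24) = 1 − 12/120 ≈ 0.900

0.900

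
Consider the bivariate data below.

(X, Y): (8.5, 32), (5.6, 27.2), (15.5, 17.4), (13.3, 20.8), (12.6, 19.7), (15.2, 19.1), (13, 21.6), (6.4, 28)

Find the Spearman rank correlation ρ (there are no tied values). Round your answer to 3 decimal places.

-0.833

Rank X: 3, 1, 8, 6, 4, 7, 5, 2
Rank Y: 8, 6, 1, 4, 3, 2, 5, 7
d = rank(X) − rank(Y): -5, -5, 7, 2, 1, 5, 0, -5; Σd² = 154
ρ = 1 − 6Σd² / [n(n²−1)] = 1 − 6×154 / (8×63) = 1 − 924/504 ≈ -0.833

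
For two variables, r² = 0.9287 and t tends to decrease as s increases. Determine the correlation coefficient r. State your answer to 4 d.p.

-0.9637

|r| = √0.9287 = 0.9637
The association is negative, so r = −0.9637.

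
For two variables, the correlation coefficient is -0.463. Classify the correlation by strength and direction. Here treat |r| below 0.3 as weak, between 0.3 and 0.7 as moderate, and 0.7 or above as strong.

moderate negative

r = -0.463 < 0 so the relationship is negative.
|r| = 0.463, which falls in the moderate range.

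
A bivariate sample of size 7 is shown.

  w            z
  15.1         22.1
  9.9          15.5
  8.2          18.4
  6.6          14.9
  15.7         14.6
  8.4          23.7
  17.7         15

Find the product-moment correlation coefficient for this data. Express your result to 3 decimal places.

-0.177

n = 7, Σw = 81.6, Σz = 124.2, Σw² = 1067.16, Σz² = 2289.08, Σwz = 1430.18
nΣwz − ΣwΣz = 10011.26 − 10134.72 = -123.46
nΣw² − (Σw)² = 7470.12 − 6658.56 = 811.56; nΣz² − (Σz)² = 16023.56 − 15425.64 = 597.92
r = -123.46 / √(811.56 × 597.92) = -123.46 / 696.5974 ≈ -0.177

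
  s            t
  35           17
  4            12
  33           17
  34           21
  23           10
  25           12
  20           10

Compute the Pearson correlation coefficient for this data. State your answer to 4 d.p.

n = 7, Σs = 174, Σt = 99, Σs² = 5040, Σt² = 1507, Σst = 2648
nΣst − ΣsΣt = 18536 − 17226 = 1310
nΣs² − (Σs)² = 35280 − 30276 = 5004; nΣt² − (Σt)² = 10549 − 9801 = 748
r = 1310 / √(5004 × 748) = 1310 / 1934.6814 ≈ 0.6771

0.6771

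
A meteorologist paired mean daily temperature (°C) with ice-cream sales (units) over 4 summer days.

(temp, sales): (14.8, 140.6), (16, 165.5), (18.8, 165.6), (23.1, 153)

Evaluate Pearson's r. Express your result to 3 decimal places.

0.171

n = 4, Σx = 72.7, Σy = 624.7, Σx² = 1362.09, Σy² = 97990.97, Σxy = 11376.46
nΣxy − ΣxΣy = 45505.84 − 45415.69 = 90.15
nΣx² − (Σx)² = 5448.36 − 5285.29 = 163.07; nΣy² − (Σy)² = 391963.88 − 390250.09 = 1713.79
r = 90.15 / √(163.07 × 1713.79) = 90.15 / 528.6471 ≈ 0.171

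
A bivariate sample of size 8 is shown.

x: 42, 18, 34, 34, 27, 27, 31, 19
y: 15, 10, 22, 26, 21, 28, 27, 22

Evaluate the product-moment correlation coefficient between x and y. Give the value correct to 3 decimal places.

0.175

n = 8, Σx = 232, Σy = 171, Σx² = 7180, Σy² = 3923, Σxy = 5020
nΣxy − ΣxΣy = 40160 − 39672 = 488
nΣx² − (Σx)² = 57440 − 53824 = 3616; nΣy² − (Σy)² = 31384 − 29241 = 2143
r = 488 / √(3616 × 2143) = 488 / 2783.7184 ≈ 0.175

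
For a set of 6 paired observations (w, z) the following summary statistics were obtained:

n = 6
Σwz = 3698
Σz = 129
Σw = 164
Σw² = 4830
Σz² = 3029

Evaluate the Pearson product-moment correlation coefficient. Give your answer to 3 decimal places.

0.577

r = (nΣwz − ΣwΣz) / √[(nΣw² − (Σw)²)(nΣz² − (Σz)²)]
Numerator: 6×3698 − 164×129 = 1032
Denominator: √[(28980 − 26896)(18174 − 16641)] = √[2084 × 1533] = 1787.3925
r = 1032 / 1787.3925 ≈ 0.577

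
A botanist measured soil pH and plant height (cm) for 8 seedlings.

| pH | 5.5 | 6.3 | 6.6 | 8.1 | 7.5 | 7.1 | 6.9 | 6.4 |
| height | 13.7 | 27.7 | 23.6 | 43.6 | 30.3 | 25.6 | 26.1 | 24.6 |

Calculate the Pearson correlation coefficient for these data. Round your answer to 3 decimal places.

n = 8, Σx = 54.4, Σy = 215.2, Σx² = 374.34, Σy² = 6272.72, Σxy = 1505.32
nΣxy − ΣxΣy = 12042.56 − 11706.88 = 335.68
nΣx² − (Σx)² = 2994.72 − 2959.36 = 35.36; nΣy² − (Σy)² = 50181.76 − 46311.04 = 3870.72
r = 335.68 / √(35.36 × 3870.72) = 335.68 / 369.9576 ≈ 0.907

0.907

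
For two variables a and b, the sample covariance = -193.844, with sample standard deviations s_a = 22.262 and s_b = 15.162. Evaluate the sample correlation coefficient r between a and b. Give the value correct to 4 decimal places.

-0.5743

r = Cov(a,b) / (s_a · s_b) = -193.844 / (22.262 × 15.162)
  = -193.844 / 337.5364 ≈ -0.5743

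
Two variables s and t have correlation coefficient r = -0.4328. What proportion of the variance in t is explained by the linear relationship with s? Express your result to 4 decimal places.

0.1873

r² = (-0.4328)² = 0.1873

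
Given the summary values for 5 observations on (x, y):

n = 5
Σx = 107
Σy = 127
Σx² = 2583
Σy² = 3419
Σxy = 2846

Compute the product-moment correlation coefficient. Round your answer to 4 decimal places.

r = (nΣxy − ΣxΣy) / √[(nΣx² − (Σx)²)(nΣy² − (Σy)²)]
Numerator: 5×2846 − 107×127 = 641
Denominator: √[(12915 − 11449)(17095 − 16129)] = √[1466 × 966] = 1190.0235
r = 641 / 1190.0235 ≈ 0.5386

0.5386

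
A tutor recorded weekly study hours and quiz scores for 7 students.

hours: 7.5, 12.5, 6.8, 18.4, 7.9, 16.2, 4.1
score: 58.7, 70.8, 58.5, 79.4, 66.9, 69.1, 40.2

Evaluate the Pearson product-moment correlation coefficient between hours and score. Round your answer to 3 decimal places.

n = 7, Σx = 73.4, Σy = 443.6, Σx² = 938.96, Σy² = 29051.4, Σxy = 4996.76
nΣxy − ΣxΣy = 34977.32 − 32560.24 = 2417.08
nΣx² − (Σx)² = 6572.72 − 5387.56 = 1185.16; nΣy² − (Σy)² = 203359.8 − 196780.96 = 6578.84
r = 2417.08 / √(1185.16 × 6578.84) = 2417.08 / 2792.3069 ≈ 0.866

0.866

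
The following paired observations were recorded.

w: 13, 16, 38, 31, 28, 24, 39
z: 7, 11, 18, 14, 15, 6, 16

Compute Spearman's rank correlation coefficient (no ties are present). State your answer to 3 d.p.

Rank w: 1, 2, 6, 5, 4, 3, 7
Rank z: 2, 3, 7, 4, 5, 1, 6
d = rank(w) − rank(z): -1, -1, -1, 1, -1, 2, 1; Σd² = 10
ρ = 1 − 6Σd² / [n(n²−1)] = 1 − 6×10 / (7×48) = 1 − 60/336 ≈ 0.821

0.821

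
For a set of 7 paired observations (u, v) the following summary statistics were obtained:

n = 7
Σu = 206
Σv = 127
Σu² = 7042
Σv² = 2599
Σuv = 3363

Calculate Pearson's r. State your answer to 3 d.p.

-0.697

r = (nΣuv − ΣuΣv) / √[(nΣu² − (Σu)²)(nΣv² − (Σv)²)]
Numerator: 7×3363 − 206×127 = -2621
Denominator: √[(49294 − 42436)(18193 − 16129)] = √[6858 × 2064] = 3762.3014
r = -2621 / 3762.3014 ≈ -0.697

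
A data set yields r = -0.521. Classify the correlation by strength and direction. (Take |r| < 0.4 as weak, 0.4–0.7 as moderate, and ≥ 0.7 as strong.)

r = -0.521 < 0 so the relationship is negative.
|r| = 0.521, which falls in the moderate range.

moderate negative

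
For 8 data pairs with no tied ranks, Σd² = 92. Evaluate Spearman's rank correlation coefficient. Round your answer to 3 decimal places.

ρ = 1 − 6Σd² / [n(n²−1)] = 1 − 6×92 / (8×63)
  = 1 − 552/504 = 1 − 1.0952 ≈ -0.095

-0.095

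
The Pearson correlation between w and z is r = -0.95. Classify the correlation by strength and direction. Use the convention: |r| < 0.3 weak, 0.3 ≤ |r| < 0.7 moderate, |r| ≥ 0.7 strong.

r = -0.95 < 0 so the relationship is negative.
|r| = 0.95, which falls in the strong range.

strong negative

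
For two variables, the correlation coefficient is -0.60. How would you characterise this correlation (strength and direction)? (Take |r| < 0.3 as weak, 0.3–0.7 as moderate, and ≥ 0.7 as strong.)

r = -0.60 < 0 so the relationship is negative.
|r| = 0.60, which falls in the moderate range.

moderate negative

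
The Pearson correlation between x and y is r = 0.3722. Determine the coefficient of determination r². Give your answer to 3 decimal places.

0.139

r² = (0.3722)² = 0.139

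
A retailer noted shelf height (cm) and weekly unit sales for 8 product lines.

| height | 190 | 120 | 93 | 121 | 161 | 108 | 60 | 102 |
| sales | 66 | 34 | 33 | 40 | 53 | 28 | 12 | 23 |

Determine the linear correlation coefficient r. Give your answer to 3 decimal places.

n = 8, Σx = 955, Σy = 289, Σx² = 125379, Σy² = 12467, Σxy = 39152
nΣxy − ΣxΣy = 313216 − 275995 = 37221
nΣx² − (Σx)² = 1003032 − 912025 = 91007; nΣy² − (Σy)² = 99736 − 83521 = 16215
r = 37221 / √(91007 × 16215) = 37221 / 38414.5611 ≈ 0.969

0.969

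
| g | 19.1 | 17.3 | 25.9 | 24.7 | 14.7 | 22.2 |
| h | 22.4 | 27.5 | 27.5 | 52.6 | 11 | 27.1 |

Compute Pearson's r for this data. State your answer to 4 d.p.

0.6965

n = 6, Σg = 123.9, Σh = 168.1, Σg² = 2653.93, Σh² = 5636.43, Σgh = 3678.38
nΣgh − ΣgΣh = 22070.28 − 20827.59 = 1242.69
nΣg² − (Σg)² = 15923.58 − 15351.21 = 572.37; nΣh² − (Σh)² = 33818.58 − 28257.61 = 5560.97
r = 1242.69 / √(572.37 × 5560.97) = 1242.69 / 1784.0775 ≈ 0.6965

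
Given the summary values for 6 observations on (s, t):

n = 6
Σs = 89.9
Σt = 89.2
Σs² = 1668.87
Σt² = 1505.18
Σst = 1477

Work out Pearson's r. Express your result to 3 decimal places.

0.585

r = (nΣst − ΣsΣt) / √[(nΣs² − (Σs)²)(nΣt² − (Σt)²)]
Numerator: 6×1477 − 89.9×89.2 = 842.92
Denominator: √[(10013.22 − 8082.01)(9031.08 − 7956.64)] = √[1931.21 × 1074.44] = 1440.4754
r = 842.92 / 1440.4754 ≈ 0.585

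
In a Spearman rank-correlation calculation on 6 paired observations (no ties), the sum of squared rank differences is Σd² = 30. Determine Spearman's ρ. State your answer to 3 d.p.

ρ = 1 − 6Σd² / [n(n²−1)] = 1 − 6×30 / (6×35)
  = 1 − 180/210 = 1 − 0.8571 ≈ 0.143

0.143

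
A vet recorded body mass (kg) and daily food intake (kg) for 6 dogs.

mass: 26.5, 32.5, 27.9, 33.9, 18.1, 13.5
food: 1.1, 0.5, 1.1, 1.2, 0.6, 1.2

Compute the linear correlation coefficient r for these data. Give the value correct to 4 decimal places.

-0.0749

n = 6, Σx = 152.4, Σy = 5.7, Σx² = 4195.98, Σy² = 5.91, Σxy = 143.83
nΣxy − ΣxΣy = 862.98 − 868.68 = -5.7
nΣx² − (Σx)² = 25175.88 − 23225.76 = 1950.12; nΣy² − (Σy)² = 35.46 − 32.49 = 2.97
r = -5.7 / √(1950.12 × 2.97) = -5.7 / 76.1042 ≈ -0.0749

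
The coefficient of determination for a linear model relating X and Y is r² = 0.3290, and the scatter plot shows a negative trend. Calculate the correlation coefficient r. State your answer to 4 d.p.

|r| = √0.3290 = 0.5736
The association is negative, so r = −0.5736.

-0.5736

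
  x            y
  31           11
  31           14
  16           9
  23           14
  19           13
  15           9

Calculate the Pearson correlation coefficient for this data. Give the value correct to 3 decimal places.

n = 6, Σx = 135, Σy = 70, Σx² = 3293, Σy² = 844, Σxy = 1623
nΣxy − ΣxΣy = 9738 − 9450 = 288
nΣx² − (Σx)² = 19758 − 18225 = 1533; nΣy² − (Σy)² = 5064 − 4900 = 164
r = 288 / √(1533 × 164) = 288 / 501.4100 ≈ 0.574

0.574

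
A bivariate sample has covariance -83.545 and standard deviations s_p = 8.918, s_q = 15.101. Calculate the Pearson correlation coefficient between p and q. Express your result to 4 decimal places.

r = Cov(p,q) / (s_p · s_q) = -83.545 / (8.918 × 15.101)
  = -83.545 / 134.6707 ≈ -0.6204

-0.6204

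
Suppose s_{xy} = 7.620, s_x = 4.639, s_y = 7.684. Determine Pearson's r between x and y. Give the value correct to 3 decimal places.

0.214

r = Cov(x,y) / (s_x · s_y) = 7.620 / (4.639 × 7.684)
  = 7.620 / 35.6461 ≈ 0.214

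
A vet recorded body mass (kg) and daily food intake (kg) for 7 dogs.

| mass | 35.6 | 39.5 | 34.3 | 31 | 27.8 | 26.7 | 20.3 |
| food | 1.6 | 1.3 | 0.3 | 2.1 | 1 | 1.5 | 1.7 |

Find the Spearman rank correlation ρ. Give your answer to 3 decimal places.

Rank mass: 6, 7, 5, 4, 3, 2, 1
Rank food: 5, 3, 1, 7, 2, 4, 6
d = rank(mass) − rank(food): 1, 4, 4, -3, 1, -2, -5; Σd² = 72
ρ = 1 − 6Σd² / [n(n²−1)] = 1 − 6×72 / (7×48) = 1 − 432/336 ≈ -0.286

-0.286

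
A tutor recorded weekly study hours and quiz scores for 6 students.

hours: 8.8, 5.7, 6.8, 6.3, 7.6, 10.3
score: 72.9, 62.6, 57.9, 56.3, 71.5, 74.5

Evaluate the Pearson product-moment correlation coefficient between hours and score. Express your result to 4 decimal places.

n = 6, Σx = 45.5, Σy = 395.7, Σx² = 359.71, Σy² = 26417.77, Σxy = 3057.5
nΣxy − ΣxΣy = 18345 − 18004.35 = 340.65
nΣx² − (Σx)² = 2158.26 − 2070.25 = 88.01; nΣy² − (Σy)² = 158506.62 − 156578.49 = 1928.13
r = 340.65 / √(88.01 × 1928.13) = 340.65 / 411.9402 ≈ 0.8269

0.8269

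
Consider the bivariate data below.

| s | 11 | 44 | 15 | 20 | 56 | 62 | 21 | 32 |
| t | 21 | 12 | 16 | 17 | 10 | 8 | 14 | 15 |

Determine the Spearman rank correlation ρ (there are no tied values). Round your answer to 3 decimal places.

-0.952

Rank s: 1, 6, 2, 3, 7, 8, 4, 5
Rank t: 8, 3, 6, 7, 2, 1, 4, 5
d = rank(s) − rank(t): -7, 3, -4, -4, 5, 7, 0, 0; Σd² = 164
ρ = 1 − 6Σd² / [n(n²−1)] = 1 − 6×164 / (8×63) = 1 − 984/504 ≈ -0.952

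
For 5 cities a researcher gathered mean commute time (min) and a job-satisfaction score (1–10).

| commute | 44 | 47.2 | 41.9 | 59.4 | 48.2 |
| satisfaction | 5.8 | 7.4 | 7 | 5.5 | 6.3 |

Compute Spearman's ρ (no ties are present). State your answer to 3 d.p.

Rank commute: 2, 3, 1, 5, 4
Rank satisfaction: 2, 5, 4, 1, 3
d = rank(commute) − rank(satisfaction): 0, -2, -3, 4, 1; Σd² = 30
ρ = 1 − 6Σd² / [n(n²−1)] = 1 − 6×30 / (5×24) = 1 − 180/120 ≈ -0.500

-0.500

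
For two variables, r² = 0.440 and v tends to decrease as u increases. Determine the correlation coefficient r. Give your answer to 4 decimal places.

|r| = √0.440 = 0.6633
The association is negative, so r = −0.6633.

-0.6633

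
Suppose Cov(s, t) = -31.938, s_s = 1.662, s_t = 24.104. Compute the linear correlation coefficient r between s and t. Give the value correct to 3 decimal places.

-0.797

r = Cov(s,t) / (s_s · s_t) = -31.938 / (1.662 × 24.104)
  = -31.938 / 40.0608 ≈ -0.797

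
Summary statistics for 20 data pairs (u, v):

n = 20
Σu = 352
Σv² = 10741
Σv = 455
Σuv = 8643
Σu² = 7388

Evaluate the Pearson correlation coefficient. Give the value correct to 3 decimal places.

r = (nΣuv − ΣuΣv) / √[(nΣu² − (Σu)²)(nΣv² − (Σv)²)]
Numerator: 20×8643 − 352×455 = 12700
Denominator: √[(147760 − 123904)(214820 − 207025)] = √[23856 × 7795] = 13636.6242
r = 12700 / 13636.6242 ≈ 0.931

0.931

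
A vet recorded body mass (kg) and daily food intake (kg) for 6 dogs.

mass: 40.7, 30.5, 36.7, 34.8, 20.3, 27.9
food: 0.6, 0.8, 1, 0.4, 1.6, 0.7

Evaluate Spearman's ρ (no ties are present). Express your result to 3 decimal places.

-0.486

Rank mass: 6, 3, 5, 4, 1, 2
Rank food: 2, 4, 5, 1, 6, 3
d = rank(mass) − rank(food): 4, -1, 0, 3, -5, -1; Σd² = 52
ρ = 1 − 6Σd² / [n(n²−1)] = 1 − 6×52 / (6×35) = 1 − 312/210 ≈ -0.486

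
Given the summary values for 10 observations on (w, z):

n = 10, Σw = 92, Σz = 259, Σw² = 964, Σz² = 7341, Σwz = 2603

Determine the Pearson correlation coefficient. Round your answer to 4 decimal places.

r = (nΣwz − ΣwΣz) / √[(nΣw² − (Σw)²)(nΣz² − (Σz)²)]
Numerator: 10×2603 − 92×259 = 2202
Denominator: √[(9640 − 8464)(73410 − 67081)] = √[1176 × 6329] = 2728.1686
r = 2202 / 2728.1686 ≈ 0.8071

0.8071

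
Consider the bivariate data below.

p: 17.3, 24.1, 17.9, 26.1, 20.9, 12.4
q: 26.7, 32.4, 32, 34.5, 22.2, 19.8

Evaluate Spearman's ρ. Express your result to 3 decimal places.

0.829

Rank p: 2, 5, 3, 6, 4, 1
Rank q: 3, 5, 4, 6, 2, 1
d = rank(p) − rank(q): -1, 0, -1, 0, 2, 0; Σd² = 6
ρ = 1 − 6Σd² / [n(n²−1)] = 1 − 6×6 / (6×35) = 1 − 36/210 ≈ 0.829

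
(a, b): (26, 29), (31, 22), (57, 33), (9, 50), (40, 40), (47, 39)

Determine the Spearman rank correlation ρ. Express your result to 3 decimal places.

-0.143

Rank a: 2, 3, 6, 1, 4, 5
Rank b: 2, 1, 3, 6, 5, 4
d = rank(a) − rank(b): 0, 2, 3, -5, -1, 1; Σd² = 40
ρ = 1 − 6Σd² / [n(n²−1)] = 1 − 6×40 / (6×35) = 1 − 240/210 ≈ -0.143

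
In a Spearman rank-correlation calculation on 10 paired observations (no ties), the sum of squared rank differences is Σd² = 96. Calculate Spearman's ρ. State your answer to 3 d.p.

0.418

ρ = 1 − 6Σd² / [n(n²−1)] = 1 − 6×96 / (10×99)
  = 1 − 576/990 = 1 − 0.5818 ≈ 0.418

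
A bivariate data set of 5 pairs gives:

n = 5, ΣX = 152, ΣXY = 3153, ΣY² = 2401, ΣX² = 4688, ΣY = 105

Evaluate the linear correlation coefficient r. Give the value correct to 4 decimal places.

-0.3398

r = (nΣXY − ΣXΣY) / √[(nΣX² − (ΣX)²)(nΣY² − (ΣY)²)]
Numerator: 5×3153 − 152×105 = -195
Denominator: √[(23440 − 23104)(12005 − 11025)] = √[336 × 980] = 573.8292
r = -195 / 573.8292 ≈ -0.3398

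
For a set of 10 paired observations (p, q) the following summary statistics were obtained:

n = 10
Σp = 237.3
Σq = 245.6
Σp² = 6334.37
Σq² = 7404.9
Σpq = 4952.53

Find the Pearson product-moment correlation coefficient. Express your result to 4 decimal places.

-0.8911

r = (nΣpq − ΣpΣq) / √[(nΣp² − (Σp)²)(nΣq² − (Σq)²)]
Numerator: 10×4952.53 − 237.3×245.6 = -8755.58
Denominator: √[(63343.7 − 56311.29)(74049 − 60319.36)] = √[7032.41 × 13729.64] = 9826.1110
r = -8755.58 / 9826.1110 ≈ -0.8911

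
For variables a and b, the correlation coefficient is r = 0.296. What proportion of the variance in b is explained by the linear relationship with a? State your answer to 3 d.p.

0.088

r² = (0.296)² = 0.088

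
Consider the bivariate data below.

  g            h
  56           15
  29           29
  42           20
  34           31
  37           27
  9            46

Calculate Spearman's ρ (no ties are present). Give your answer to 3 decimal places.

-0.943

Rank g: 6, 2, 5, 3, 4, 1
Rank h: 1, 4, 2, 5, 3, 6
d = rank(g) − rank(h): 5, -2, 3, -2, 1, -5; Σd² = 68
ρ = 1 − 6Σd² / [n(n²−1)] = 1 − 6×68 / (6×35) = 1 − 408/210 ≈ -0.943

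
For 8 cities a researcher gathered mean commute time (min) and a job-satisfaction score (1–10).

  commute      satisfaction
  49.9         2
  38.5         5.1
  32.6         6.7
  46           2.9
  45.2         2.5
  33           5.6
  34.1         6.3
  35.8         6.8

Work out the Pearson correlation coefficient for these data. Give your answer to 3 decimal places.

-0.955

n = 8, Σx = 315.1, Σy = 37.9, Σx² = 12727.51, Σy² = 206.85, Σxy = 1404.04
nΣxy − ΣxΣy = 11232.32 − 11942.29 = -709.97
nΣx² − (Σx)² = 101820.08 − 99288.01 = 2532.07; nΣy² − (Σy)² = 1654.8 − 1436.41 = 218.39
r = -709.97 / √(2532.07 × 218.39) = -709.97 / 743.6254 ≈ -0.955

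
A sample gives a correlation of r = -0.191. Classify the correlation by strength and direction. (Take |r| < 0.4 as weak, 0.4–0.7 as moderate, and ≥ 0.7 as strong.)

weak negative

r = -0.191 < 0 so the relationship is negative.
|r| = 0.191, which falls in the weak range.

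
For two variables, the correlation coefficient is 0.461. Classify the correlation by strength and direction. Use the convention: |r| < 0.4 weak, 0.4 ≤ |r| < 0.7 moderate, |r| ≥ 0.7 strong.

r = 0.461 > 0 so the relationship is positive.
|r| = 0.461, which falls in the moderate range.

moderate positive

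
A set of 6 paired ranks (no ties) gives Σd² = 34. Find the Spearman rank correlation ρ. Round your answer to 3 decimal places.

ρ = 1 − 6Σd² / [n(n²−1)] = 1 − 6×34 / (6×35)
  = 1 − 204/210 = 1 − 0.9714 ≈ 0.029

0.029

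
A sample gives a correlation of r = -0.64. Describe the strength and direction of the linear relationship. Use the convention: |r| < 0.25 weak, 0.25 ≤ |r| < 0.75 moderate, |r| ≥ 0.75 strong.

r = -0.64 < 0 so the relationship is negative.
|r| = 0.64, which falls in the moderate range.

moderate negative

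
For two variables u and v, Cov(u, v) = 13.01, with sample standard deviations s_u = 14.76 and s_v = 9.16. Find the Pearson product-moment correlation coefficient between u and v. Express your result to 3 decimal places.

0.096

r = Cov(u,v) / (s_u · s_v) = 13.01 / (14.76 × 9.16)
  = 13.01 / 135.2016 ≈ 0.096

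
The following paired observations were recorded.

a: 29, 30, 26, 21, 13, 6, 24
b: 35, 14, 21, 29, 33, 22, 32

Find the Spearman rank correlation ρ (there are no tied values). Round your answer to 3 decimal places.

-0.214

Rank a: 6, 7, 5, 3, 2, 1, 4
Rank b: 7, 1, 2, 4, 6, 3, 5
d = rank(a) − rank(b): -1, 6, 3, -1, -4, -2, -1; Σd² = 68
ρ = 1 − 6Σd² / [n(n²−1)] = 1 − 6×68 / (7×48) = 1 − 408/336 ≈ -0.214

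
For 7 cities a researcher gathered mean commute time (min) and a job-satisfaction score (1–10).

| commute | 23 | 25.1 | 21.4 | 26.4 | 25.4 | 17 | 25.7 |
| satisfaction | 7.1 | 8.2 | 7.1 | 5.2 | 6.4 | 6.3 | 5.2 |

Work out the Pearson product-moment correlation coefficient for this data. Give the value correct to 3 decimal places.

-0.202

n = 7, Σx = 164, Σy = 45.5, Σx² = 3908.58, Σy² = 302.79, Σxy = 1061.64
nΣxy − ΣxΣy = 7431.48 − 7462 = -30.52
nΣx² − (Σx)² = 27360.06 − 26896 = 464.06; nΣy² − (Σy)² = 2119.53 − 2070.25 = 49.28
r = -30.52 / √(464.06 × 49.28) = -30.52 / 151.2246 ≈ -0.202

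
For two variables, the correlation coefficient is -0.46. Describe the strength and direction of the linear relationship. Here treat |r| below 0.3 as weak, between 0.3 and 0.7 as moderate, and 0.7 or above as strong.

moderate negative

r = -0.46 < 0 so the relationship is negative.
|r| = 0.46, which falls in the moderate range.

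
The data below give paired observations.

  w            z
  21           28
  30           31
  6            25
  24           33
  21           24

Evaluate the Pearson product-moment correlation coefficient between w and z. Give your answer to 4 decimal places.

0.6455

n = 5, Σw = 102, Σz = 141, Σw² = 2394, Σz² = 4035, Σwz = 2964
nΣwz − ΣwΣz = 14820 − 14382 = 438
nΣw² − (Σw)² = 11970 − 10404 = 1566; nΣz² − (Σz)² = 20175 − 19881 = 294
r = 438 / √(1566 × 294) = 438 / 678.5308 ≈ 0.6455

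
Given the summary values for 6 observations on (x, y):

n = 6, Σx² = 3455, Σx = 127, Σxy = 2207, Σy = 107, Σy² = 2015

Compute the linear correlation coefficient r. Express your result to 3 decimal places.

-0.202

r = (nΣxy − ΣxΣy) / √[(nΣx² − (Σx)²)(nΣy² − (Σy)²)]
Numerator: 6×2207 − 127×107 = -347
Denominator: √[(20730 − 16129)(12090 − 11449)] = √[4601 × 641] = 1717.3354
r = -347 / 1717.3354 ≈ -0.202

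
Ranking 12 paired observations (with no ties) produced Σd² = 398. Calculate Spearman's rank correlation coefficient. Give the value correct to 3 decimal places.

ρ = 1 − 6Σd² / [n(n²−1)] = 1 − 6×398 / (12×143)
  = 1 − 2388/1716 = 1 − 1.3916 ≈ -0.392

-0.392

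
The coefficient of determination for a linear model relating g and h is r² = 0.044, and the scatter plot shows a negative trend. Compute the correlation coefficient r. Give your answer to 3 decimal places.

-0.210

|r| = √0.044 = 0.210
The association is negative, so r = −0.210.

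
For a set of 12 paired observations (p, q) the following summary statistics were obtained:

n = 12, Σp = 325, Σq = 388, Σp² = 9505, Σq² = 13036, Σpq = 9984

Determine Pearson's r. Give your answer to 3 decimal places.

-0.893

r = (nΣpq − ΣpΣq) / √[(nΣp² − (Σp)²)(nΣq² − (Σq)²)]
Numerator: 12×9984 − 325×388 = -6292
Denominator: √[(114060 − 105625)(156432 − 150544)] = √[8435 × 5888] = 7047.3598
r = -6292 / 7047.3598 ≈ -0.893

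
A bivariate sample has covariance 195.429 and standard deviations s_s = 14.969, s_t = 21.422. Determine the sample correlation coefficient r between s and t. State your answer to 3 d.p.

r = Cov(s,t) / (s_s · s_t) = 195.429 / (14.969 × 21.422)
  = 195.429 / 320.6659 ≈ 0.609

0.609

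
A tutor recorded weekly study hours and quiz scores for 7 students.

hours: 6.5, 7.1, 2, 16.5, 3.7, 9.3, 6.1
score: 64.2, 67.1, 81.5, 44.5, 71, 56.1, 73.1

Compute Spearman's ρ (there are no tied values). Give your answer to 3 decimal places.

-0.929

Rank hours: 4, 5, 1, 7, 2, 6, 3
Rank score: 3, 4, 7, 1, 5, 2, 6
d = rank(hours) − rank(score): 1, 1, -6, 6, -3, 4, -3; Σd² = 108
ρ = 1 − 6Σd² / [n(n²−1)] = 1 − 6×108 / (7×48) = 1 − 648/336 ≈ -0.929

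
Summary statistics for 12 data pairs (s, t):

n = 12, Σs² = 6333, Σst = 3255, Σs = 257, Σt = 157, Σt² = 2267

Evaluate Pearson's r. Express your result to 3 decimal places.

r = (nΣst − ΣsΣt) / √[(nΣs² − (Σs)²)(nΣt² − (Σt)²)]
Numerator: 12×3255 − 257×157 = -1289
Denominator: √[(75996 − 66049)(27204 − 24649)] = √[9947 × 2555] = 5041.2880
r = -1289 / 5041.2880 ≈ -0.256

-0.256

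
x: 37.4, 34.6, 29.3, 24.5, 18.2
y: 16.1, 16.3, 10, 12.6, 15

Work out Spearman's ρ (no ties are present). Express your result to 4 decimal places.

Rank x: 5, 4, 3, 2, 1
Rank y: 4, 5, 1, 2, 3
d = rank(x) − rank(y): 1, -1, 2, 0, -2; Σd² = 10
ρ = 1 − 6Σd² / [n(n²−1)] = 1 − 6×10 / (5×24) = 1 − 60/120 ≈ 0.5000

0.5000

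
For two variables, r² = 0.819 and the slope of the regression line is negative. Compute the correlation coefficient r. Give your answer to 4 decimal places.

-0.9050

|r| = √0.819 = 0.9050
The association is negative, so r = −0.9050.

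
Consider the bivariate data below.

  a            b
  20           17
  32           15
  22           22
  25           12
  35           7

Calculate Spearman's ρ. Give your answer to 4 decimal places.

Rank a: 1, 4, 2, 3, 5
Rank b: 4, 3, 5, 2, 1
d = rank(a) − rank(b): -3, 1, -3, 1, 4; Σd² = 36
ρ = 1 − 6Σd² / [n(n²−1)] = 1 − 6×36 / (5×24) = 1 − 216/120 ≈ -0.8000

-0.8000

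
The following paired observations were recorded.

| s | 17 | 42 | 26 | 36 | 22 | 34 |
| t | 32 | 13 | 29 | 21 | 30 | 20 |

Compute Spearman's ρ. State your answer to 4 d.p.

Rank s: 1, 6, 3, 5, 2, 4
Rank t: 6, 1, 4, 3, 5, 2
d = rank(s) − rank(t): -5, 5, -1, 2, -3, 2; Σd² = 68
ρ = 1 − 6Σd² / [n(n²−1)] = 1 − 6×68 / (6×35) = 1 − 408/210 ≈ -0.9429

-0.9429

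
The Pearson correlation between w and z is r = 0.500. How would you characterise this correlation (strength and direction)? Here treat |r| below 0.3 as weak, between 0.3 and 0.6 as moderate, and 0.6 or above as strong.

moderate positive

r = 0.500 > 0 so the relationship is positive.
|r| = 0.500, which falls in the moderate range.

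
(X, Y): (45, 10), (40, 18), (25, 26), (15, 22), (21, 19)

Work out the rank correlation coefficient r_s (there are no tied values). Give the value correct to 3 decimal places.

-0.700

Rank X: 5, 4, 3, 1, 2
Rank Y: 1, 2, 5, 4, 3
d = rank(X) − rank(Y): 4, 2, -2, -3, -1; Σd² = 34
ρ = 1 − 6Σd² / [n(n²−1)] = 1 − 6×34 / (5×24) = 1 − 204/120 ≈ -0.700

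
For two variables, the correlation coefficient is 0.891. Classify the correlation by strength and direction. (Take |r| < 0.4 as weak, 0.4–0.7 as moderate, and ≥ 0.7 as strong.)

strong positive

r = 0.891 > 0 so the relationship is positive.
|r| = 0.891, which falls in the strong range.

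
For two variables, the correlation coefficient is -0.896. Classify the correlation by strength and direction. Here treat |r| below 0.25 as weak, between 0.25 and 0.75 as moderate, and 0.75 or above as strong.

strong negative

r = -0.896 < 0 so the relationship is negative.
|r| = 0.896, which falls in the strong range.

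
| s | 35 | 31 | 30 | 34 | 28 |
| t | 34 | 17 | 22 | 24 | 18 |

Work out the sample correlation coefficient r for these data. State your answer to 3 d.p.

n = 5, Σs = 158, Σt = 115, Σs² = 5026, Σt² = 2829, Σst = 3697
nΣst − ΣsΣt = 18485 − 18170 = 315
nΣs² − (Σs)² = 25130 − 24964 = 166; nΣt² − (Σt)² = 14145 − 13225 = 920
r = 315 / √(166 × 920) = 315 / 390.7941 ≈ 0.806

0.806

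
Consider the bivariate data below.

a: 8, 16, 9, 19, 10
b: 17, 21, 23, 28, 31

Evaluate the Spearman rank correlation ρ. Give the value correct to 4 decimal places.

Rank a: 1, 4, 2, 5, 3
Rank b: 1, 2, 3, 4, 5
d = rank(a) − rank(b): 0, 2, -1, 1, -2; Σd² = 10
ρ = 1 − 6Σd² / [n(n²−1)] = 1 − 6×10 / (5×24) = 1 − 60/120 ≈ 0.5000

0.5000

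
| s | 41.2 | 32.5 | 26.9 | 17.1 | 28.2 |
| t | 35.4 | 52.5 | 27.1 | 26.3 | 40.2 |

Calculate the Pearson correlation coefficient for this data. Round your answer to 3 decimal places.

0.479

n = 5, Σs = 145.9, Σt = 181.5, Σs² = 4564.95, Σt² = 7051.55, Σst = 5477.09
nΣst − ΣsΣt = 27385.45 − 26480.85 = 904.6
nΣs² − (Σs)² = 22824.75 − 21286.81 = 1537.94; nΣt² − (Σt)² = 35257.75 − 32942.25 = 2315.5
r = 904.6 / √(1537.94 × 2315.5) = 904.6 / 1887.0877 ≈ 0.479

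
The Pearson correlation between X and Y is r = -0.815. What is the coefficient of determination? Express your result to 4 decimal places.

0.6642

r² = (-0.815)² = 0.6642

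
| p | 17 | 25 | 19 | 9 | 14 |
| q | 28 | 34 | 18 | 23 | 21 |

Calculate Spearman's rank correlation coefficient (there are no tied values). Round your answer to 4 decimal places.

Rank p: 3, 5, 4, 1, 2
Rank q: 4, 5, 1, 3, 2
d = rank(p) − rank(q): -1, 0, 3, -2, 0; Σd² = 14
ρ = 1 − 6Σd² / [n(n²−1)] = 1 − 6×14 / (5×24) = 1 − 84/120 ≈ 0.3000

0.3000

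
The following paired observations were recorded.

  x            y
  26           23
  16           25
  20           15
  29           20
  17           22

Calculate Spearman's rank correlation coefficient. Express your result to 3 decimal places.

Rank x: 4, 1, 3, 5, 2
Rank y: 4, 5, 1, 2, 3
d = rank(x) − rank(y): 0, -4, 2, 3, -1; Σd² = 30
ρ = 1 − 6Σd² / [n(n²−1)] = 1 − 6×30 / (5×24) = 1 − 180/120 ≈ -0.500

-0.500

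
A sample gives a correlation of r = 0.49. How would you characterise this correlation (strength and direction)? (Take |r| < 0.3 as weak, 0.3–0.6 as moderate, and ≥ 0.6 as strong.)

r = 0.49 > 0 so the relationship is positive.
|r| = 0.49, which falls in the moderate range.

moderate positive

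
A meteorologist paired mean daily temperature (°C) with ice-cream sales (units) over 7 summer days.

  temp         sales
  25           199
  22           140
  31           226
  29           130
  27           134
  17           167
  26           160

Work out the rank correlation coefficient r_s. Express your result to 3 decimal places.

-0.071

Rank temp: 3, 2, 7, 6, 5, 1, 4
Rank sales: 6, 3, 7, 1, 2, 5, 4
d = rank(temp) − rank(sales): -3, -1, 0, 5, 3, -4, 0; Σd² = 60
ρ = 1 − 6Σd² / [n(n²−1)] = 1 − 6×60 / (7×48) = 1 − 360/336 ≈ -0.071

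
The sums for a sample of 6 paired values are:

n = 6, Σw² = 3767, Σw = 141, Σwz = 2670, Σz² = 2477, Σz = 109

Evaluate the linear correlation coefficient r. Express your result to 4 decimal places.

r = (nΣwz − ΣwΣz) / √[(nΣw² − (Σw)²)(nΣz² − (Σz)²)]
Numerator: 6×2670 − 141×109 = 651
Denominator: √[(22602 − 19881)(14862 − 11881)] = √[2721 × 2981] = 2848.0346
r = 651 / 2848.0346 ≈ 0.2286

0.2286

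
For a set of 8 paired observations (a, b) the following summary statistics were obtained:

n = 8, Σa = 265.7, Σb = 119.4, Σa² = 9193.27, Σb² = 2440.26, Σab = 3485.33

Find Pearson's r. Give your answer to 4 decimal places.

-0.9748

r = (nΣab − ΣaΣb) / √[(nΣa² − (Σa)²)(nΣb² − (Σb)²)]
Numerator: 8×3485.33 − 265.7×119.4 = -3841.94
Denominator: √[(73546.16 − 70596.49)(19522.08 − 14256.36)] = √[2949.67 × 5265.72] = 3941.0831
r = -3841.94 / 3941.0831 ≈ -0.9748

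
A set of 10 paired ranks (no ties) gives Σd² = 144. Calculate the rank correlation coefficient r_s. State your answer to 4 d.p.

ρ = 1 − 6Σd² / [n(n²−1)] = 1 − 6×144 / (10×99)
  = 1 − 864/990 = 1 − 0.87273 ≈ 0.1273

0.1273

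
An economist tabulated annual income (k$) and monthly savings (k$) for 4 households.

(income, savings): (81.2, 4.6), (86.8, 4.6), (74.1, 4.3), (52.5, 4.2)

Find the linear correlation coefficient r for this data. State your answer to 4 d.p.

n = 4, Σx = 294.6, Σy = 17.7, Σx² = 22374.74, Σy² = 78.45, Σxy = 1311.93
nΣxy − ΣxΣy = 5247.72 − 5214.42 = 33.3
nΣx² − (Σx)² = 89498.96 − 86789.16 = 2709.8; nΣy² − (Σy)² = 313.8 − 313.29 = 0.51
r = 33.3 / √(2709.8 × 0.51) = 33.3 / 37.1752 ≈ 0.8958

0.8958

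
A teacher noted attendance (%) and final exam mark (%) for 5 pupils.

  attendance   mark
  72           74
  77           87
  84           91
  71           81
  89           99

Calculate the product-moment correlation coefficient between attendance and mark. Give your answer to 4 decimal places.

n = 5, Σx = 393, Σy = 432, Σx² = 31131, Σy² = 37688, Σxy = 34233
nΣxy − ΣxΣy = 171165 − 169776 = 1389
nΣx² − (Σx)² = 155655 − 154449 = 1206; nΣy² − (Σy)² = 188440 − 186624 = 1816
r = 1389 / √(1206 × 1816) = 1389 / 1479.8973 ≈ 0.9386

0.9386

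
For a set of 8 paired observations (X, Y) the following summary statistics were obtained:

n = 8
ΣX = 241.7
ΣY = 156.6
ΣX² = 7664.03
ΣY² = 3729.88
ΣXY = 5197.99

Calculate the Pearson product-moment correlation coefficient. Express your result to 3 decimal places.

r = (nΣXY − ΣXΣY) / √[(nΣX² − (ΣX)²)(nΣY² − (ΣY)²)]
Numerator: 8×5197.99 − 241.7×156.6 = 3733.7
Denominator: √[(61312.24 − 58418.89)(29839.04 − 24523.56)] = √[2893.35 × 5315.48] = 3921.6762
r = 3733.7 / 3921.6762 ≈ 0.952

0.952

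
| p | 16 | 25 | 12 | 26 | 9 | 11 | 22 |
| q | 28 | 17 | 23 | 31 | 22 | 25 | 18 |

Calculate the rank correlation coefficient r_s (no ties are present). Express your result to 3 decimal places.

0.071

Rank p: 4, 6, 3, 7, 1, 2, 5
Rank q: 6, 1, 4, 7, 3, 5, 2
d = rank(p) − rank(q): -2, 5, -1, 0, -2, -3, 3; Σd² = 52
ρ = 1 − 6Σd² / [n(n²−1)] = 1 − 6×52 / (7×48) = 1 − 312/336 ≈ 0.071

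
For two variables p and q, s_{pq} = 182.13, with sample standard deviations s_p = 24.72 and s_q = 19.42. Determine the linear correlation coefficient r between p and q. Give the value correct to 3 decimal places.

0.379

r = Cov(p,q) / (s_p · s_q) = 182.13 / (24.72 × 19.42)
  = 182.13 / 480.0624 ≈ 0.379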